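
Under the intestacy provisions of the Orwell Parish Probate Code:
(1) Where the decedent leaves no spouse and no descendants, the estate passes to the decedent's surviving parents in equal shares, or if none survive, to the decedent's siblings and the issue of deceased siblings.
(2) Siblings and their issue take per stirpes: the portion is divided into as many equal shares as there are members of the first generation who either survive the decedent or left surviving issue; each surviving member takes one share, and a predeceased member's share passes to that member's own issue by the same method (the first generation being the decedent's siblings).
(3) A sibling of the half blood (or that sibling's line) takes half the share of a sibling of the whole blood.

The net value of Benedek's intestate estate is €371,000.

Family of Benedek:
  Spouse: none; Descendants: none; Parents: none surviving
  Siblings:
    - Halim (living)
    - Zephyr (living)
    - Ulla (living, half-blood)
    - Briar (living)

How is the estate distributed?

The entire €371,000 passes to the siblings and their issue.
Counting each half-blood sibling's line as half a unit, there are 7/2 units in €371,000, so one unit is €106,000. Whole-blood lines (Halim, Zephyr, and Briar) take €106,000 each; half-blood lines (Ulla) take €53,000 each.

Halim: €106,000; Zephyr: €106,000; Ulla: €53,000; Briar: €106,000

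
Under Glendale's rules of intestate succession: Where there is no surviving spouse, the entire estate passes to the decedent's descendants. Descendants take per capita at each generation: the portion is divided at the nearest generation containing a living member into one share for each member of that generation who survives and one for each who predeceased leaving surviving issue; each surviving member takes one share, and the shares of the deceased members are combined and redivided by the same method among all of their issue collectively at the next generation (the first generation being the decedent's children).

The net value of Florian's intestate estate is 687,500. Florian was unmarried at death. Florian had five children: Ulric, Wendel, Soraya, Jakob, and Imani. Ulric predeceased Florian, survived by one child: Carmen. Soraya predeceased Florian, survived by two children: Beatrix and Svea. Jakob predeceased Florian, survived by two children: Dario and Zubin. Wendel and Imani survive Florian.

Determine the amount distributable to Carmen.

Carmen receives 82,500.

The entire 687,500 passes to the descendants.
That amount (687,500) is divided at the children's generation into 5 shares of 137,500. Wendel and Imani each take 137,500. The 3 shares of the deceased (Ulric, Soraya, and Jakob) are combined into a pool of 412,500.
That pool (412,500) is divided at the grandchildren's generation equally among Carmen, Beatrix, Svea, Dario, and Zubin: 82,500 each.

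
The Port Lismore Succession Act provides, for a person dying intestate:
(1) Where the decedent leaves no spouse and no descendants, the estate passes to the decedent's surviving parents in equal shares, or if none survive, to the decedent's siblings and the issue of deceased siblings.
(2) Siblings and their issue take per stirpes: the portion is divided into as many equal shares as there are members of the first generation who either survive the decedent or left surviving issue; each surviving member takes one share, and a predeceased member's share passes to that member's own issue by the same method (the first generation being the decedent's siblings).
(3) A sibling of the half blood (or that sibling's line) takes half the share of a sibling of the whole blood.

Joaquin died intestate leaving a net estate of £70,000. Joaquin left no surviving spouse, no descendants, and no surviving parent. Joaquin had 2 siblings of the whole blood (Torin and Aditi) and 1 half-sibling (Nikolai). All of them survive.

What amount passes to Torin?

The entire £70,000 passes to the siblings and their issue.
Counting each half-blood sibling's line as half a unit, there are 5/2 units in £70,000, so one unit is £28,000. Whole-blood lines (Torin and Aditi) take £28,000 each; half-blood lines (Nikolai) take £14,000 each.

Torin receives £28,000.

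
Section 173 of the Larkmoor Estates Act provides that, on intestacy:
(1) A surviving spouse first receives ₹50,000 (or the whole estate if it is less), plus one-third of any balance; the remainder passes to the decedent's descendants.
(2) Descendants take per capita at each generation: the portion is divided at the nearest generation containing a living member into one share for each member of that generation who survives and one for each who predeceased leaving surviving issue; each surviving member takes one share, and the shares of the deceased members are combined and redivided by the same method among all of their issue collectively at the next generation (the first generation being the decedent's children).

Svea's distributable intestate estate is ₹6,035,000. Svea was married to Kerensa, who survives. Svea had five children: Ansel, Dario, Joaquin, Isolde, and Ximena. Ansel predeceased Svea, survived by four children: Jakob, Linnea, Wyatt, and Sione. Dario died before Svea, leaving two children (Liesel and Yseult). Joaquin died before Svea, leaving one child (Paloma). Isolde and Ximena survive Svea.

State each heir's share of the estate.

Kerensa: ₹2,045,000; Jakob: ₹342,000; Linnea: ₹342,000; Wyatt: ₹342,000; Sione: ₹342,000; Liesel: ₹342,000; Yseult: ₹342,000; Paloma: ₹342,000; Isolde: ₹798,000; Ximena: ₹798,000

Kerensa first takes ₹50,000, leaving a balance of ₹5,985,000. Kerensa then takes one-third of the balance (₹1,995,000), for a total of ₹2,045,000. The remaining ₹3,990,000 passes to the descendants.
The descendants' portion (₹3,990,000) is divided at the children's generation into 5 shares of ₹798,000. Isolde and Ximena each take ₹798,000. The 3 shares of the deceased (Ansel, Dario, and Joaquin) are combined into a pool of ₹2,394,000.
That pool (₹2,394,000) is divided at the grandchildren's generation equally among Jakob, Linnea, Wyatt, Sione, Liesel, Yseult, and Paloma: ₹342,000 each.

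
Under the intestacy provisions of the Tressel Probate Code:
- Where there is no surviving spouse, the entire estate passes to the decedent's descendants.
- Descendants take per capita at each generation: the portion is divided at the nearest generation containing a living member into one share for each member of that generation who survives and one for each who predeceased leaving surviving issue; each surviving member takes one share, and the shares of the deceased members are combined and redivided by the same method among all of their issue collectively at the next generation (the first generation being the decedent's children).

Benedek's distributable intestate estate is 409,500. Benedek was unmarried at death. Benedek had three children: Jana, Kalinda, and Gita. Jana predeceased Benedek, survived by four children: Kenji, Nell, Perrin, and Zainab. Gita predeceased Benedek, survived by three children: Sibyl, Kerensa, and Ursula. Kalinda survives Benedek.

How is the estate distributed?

Kenji: 39,000; Nell: 39,000; Perrin: 39,000; Zainab: 39,000; Kalinda: 136,500; Sibyl: 39,000; Kerensa: 39,000; Ursula: 39,000

The entire 409,500 passes to the descendants.
That amount (409,500) is divided at the children's generation into 3 shares of 136,500. Kalinda takes 136,500. The 2 shares of the deceased (Jana and Gita) are combined into a pool of 273,000.
That pool (273,000) is divided at the grandchildren's generation equally among Kenji, Nell, Perrin, Zainab, Sibyl, Kerensa, and Ursula: 39,000 each.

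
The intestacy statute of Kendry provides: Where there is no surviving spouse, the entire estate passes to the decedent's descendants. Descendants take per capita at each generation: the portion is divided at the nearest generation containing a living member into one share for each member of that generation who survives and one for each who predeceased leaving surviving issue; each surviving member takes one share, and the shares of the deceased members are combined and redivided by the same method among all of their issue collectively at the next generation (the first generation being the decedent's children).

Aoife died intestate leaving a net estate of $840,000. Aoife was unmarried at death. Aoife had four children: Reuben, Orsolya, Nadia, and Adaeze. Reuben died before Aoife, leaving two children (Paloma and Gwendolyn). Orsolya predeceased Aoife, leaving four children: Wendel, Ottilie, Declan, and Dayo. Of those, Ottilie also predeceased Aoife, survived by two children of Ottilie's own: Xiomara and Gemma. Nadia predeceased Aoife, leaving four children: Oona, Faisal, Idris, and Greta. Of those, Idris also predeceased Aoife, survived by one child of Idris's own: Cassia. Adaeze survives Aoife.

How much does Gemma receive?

Gemma receives $42,000.

The entire $840,000 passes to the descendants.
That amount ($840,000) is divided at the children's generation into 4 shares of $210,000. Adaeze takes $210,000. The 3 shares of the deceased (Reuben, Orsolya, and Nadia) are combined into a pool of $630,000.
That pool ($630,000) is divided at the grandchildren's generation into 10 shares of $63,000. Paloma, Gwendolyn, Wendel, Declan, Dayo, Oona, Faisal, and Greta each take $63,000. The 2 shares of the deceased (Ottilie and Idris) are combined into a pool of $126,000.
That pool ($126,000) is divided at the great-grandchildren's generation equally among Xiomara, Gemma, and Cassia: $42,000 each.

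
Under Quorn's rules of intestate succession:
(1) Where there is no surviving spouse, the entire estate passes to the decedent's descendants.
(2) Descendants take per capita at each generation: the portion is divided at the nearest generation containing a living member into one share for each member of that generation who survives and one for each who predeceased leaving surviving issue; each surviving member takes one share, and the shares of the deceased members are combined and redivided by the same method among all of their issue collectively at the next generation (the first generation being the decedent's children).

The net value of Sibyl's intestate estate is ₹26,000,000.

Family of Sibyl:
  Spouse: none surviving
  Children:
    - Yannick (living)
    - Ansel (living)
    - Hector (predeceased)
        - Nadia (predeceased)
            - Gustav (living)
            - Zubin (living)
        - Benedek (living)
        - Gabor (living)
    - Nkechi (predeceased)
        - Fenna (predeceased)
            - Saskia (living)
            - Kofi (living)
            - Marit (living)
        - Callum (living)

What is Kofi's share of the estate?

Kofi receives ₹1,040,000.

The entire ₹26,000,000 passes to the descendants.
That amount (₹26,000,000) is divided at the children's generation into 4 shares of ₹6,500,000. Yannick and Ansel each take ₹6,500,000. The 2 shares of the deceased (Hector and Nkechi) are combined into a pool of ₹13,000,000.
That pool (₹13,000,000) is divided at the grandchildren's generation into 5 shares of ₹2,600,000. Benedek, Gabor, and Callum each take ₹2,600,000. The 2 shares of the deceased (Nadia and Fenna) are combined into a pool of ₹5,200,000.
That pool (₹5,200,000) is divided at the great-grandchildren's generation equally among Gustav, Zubin, Saskia, Kofi, and Marit: ₹1,040,000 each.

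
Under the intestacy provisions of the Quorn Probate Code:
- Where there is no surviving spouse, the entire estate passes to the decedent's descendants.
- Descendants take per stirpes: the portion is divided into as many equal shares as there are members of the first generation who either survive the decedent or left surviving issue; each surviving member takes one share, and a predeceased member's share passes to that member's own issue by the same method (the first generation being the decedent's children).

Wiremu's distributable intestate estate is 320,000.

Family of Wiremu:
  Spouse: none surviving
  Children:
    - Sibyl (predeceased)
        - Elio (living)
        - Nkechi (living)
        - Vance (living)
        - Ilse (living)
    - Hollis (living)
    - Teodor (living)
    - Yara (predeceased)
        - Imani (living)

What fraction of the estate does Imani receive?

The entire 320,000 passes to the descendants.
That amount (320,000) is divided into 4 shares of 80,000: Hollis and Teodor each take 80,000; Sibyl's 80,000 share passes to Sibyl's issue; Yara's 80,000 share passes to Yara's issue.
Sibyl's share (80,000) is divided into 4 shares of 20,000: Elio, Nkechi, Vance, and Ilse each take 20,000.
Yara's share (80,000) passes entirely to Imani.

Imani receives 1/4 of the estate.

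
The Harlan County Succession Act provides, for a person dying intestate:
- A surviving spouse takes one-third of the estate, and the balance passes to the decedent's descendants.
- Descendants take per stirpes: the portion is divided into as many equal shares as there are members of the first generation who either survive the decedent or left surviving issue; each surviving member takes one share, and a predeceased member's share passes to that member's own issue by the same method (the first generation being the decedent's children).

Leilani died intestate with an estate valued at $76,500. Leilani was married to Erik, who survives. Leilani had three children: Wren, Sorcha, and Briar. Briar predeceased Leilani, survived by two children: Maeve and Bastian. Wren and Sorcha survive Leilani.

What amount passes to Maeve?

Erik takes one-third of $76,500 = $25,500. The remaining $51,000 passes to the descendants.
The descendants' portion ($51,000) is divided into 3 shares of $17,000: Wren and Sorcha each take $17,000; Briar's $17,000 share passes to Briar's issue.
Briar's share ($17,000) is divided into 2 shares of $8,500: Maeve and Bastian each take $8,500.

Maeve receives $8,500.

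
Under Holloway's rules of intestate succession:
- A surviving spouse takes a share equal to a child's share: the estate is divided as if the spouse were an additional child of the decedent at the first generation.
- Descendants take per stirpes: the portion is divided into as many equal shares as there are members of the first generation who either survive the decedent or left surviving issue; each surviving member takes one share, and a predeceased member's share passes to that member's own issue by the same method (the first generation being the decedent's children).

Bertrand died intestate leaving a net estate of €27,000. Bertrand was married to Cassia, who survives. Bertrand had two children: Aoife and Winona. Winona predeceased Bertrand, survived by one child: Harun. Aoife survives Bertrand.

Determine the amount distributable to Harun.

The spouse counts as an additional share at the children's level, so there are 3 primary shares of €9,000. Cassia takes one such share (€9,000).
The children's combined portion (€18,000) is divided into 2 shares of €9,000: Aoife takes €9,000; Winona's €9,000 share passes to Winona's issue.
Winona's share (€9,000) passes entirely to Harun.

Harun receives €9,000.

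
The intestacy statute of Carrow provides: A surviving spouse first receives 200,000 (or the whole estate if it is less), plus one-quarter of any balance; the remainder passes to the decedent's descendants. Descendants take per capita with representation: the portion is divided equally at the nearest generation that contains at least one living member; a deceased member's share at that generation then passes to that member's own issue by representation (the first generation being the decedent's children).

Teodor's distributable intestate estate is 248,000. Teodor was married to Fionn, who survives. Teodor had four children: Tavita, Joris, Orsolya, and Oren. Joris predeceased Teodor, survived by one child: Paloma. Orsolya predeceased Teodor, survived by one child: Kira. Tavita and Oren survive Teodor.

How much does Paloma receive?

Paloma receives 9,000.

Fionn first takes 200,000, leaving a balance of 48,000. Fionn then takes one-quarter of the balance (12,000), for a total of 212,000. The remaining 36,000 passes to the descendants.
The descendants' portion (36,000) is divided into 4 shares of 9,000: Tavita and Oren each take 9,000; Joris's 9,000 share passes to Joris's issue; Orsolya's 9,000 share passes to Orsolya's issue.
Joris's share (9,000) passes entirely to Paloma.
Orsolya's share (9,000) passes entirely to Kira.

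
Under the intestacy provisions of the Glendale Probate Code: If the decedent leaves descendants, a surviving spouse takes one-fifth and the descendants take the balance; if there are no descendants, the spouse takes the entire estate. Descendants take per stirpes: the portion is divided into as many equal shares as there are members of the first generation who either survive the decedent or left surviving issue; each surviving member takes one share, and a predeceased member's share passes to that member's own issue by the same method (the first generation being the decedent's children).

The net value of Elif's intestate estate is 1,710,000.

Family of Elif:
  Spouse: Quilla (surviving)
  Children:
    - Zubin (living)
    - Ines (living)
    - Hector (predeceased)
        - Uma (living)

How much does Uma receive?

Quilla takes one-fifth of 1,710,000 = 342,000. The remaining 1,368,000 passes to the descendants.
The descendants' portion (1,368,000) is divided into 3 shares of 456,000: Zubin and Ines each take 456,000; Hector's 456,000 share passes to Hector's issue.
Hector's share (456,000) passes entirely to Uma.

Uma receives 456,000.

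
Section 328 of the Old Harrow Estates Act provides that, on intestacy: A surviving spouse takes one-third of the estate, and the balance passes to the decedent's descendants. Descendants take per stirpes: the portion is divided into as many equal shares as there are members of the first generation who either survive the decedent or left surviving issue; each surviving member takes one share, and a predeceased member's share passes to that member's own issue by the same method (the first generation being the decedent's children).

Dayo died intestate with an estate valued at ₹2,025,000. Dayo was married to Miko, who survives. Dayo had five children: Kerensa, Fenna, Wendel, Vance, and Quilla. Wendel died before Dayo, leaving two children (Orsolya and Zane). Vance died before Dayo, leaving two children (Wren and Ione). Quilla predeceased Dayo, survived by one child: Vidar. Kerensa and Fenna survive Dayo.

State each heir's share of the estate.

Miko takes one-third of ₹2,025,000 = ₹675,000. The remaining ₹1,350,000 passes to the descendants.
The descendants' portion (₹1,350,000) is divided into 5 shares of ₹270,000: Kerensa and Fenna each take ₹270,000; Wendel's ₹270,000 share passes to Wendel's issue; Vance's ₹270,000 share passes to Vance's issue; Quilla's ₹270,000 share passes to Quilla's issue.
Wendel's share (₹270,000) is divided into 2 shares of ₹135,000: Orsolya and Zane each take ₹135,000.
Vance's share (₹270,000) is divided into 2 shares of ₹135,000: Wren and Ione each take ₹135,000.
Quilla's share (₹270,000) passes entirely to Vidar.

Miko: ₹675,000; Kerensa: ₹270,000; Fenna: ₹270,000; Orsolya: ₹135,000; Zane: ₹135,000; Wren: ₹135,000; Ione: ₹135,000; Vidar: ₹270,000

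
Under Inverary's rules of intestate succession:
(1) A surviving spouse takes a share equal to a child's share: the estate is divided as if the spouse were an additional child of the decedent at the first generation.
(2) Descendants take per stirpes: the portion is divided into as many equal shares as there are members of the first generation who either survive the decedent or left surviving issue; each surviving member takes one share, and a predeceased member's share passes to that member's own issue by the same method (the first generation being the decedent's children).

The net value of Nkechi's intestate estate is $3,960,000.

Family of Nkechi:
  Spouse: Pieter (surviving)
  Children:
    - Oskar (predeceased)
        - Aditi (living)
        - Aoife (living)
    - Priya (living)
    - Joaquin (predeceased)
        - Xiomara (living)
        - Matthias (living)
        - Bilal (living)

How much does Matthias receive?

Matthias receives $330,000.

The spouse counts as an additional share at the children's level, so there are 4 primary shares of $990,000. Pieter takes one such share ($990,000).
The children's combined portion ($2,970,000) is divided into 3 shares of $990,000: Priya takes $990,000; Oskar's $990,000 share passes to Oskar's issue; Joaquin's $990,000 share passes to Joaquin's issue.
Oskar's share ($990,000) is divided into 2 shares of $495,000: Aditi and Aoife each take $495,000.
Joaquin's share ($990,000) is divided into 3 shares of $330,000: Xiomara, Matthias, and Bilal each take $330,000.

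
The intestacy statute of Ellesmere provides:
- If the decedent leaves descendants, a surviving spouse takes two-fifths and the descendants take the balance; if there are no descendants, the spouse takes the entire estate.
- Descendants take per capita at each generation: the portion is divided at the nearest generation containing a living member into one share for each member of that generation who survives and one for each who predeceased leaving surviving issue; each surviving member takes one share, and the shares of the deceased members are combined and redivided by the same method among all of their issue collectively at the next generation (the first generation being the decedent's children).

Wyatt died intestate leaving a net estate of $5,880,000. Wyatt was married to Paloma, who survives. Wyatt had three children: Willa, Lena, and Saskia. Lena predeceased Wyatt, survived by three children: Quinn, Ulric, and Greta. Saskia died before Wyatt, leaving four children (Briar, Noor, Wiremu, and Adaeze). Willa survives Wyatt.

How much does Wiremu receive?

Paloma takes two-fifths of $5,880,000 = $2,352,000. The remaining $3,528,000 passes to the descendants.
The descendants' portion ($3,528,000) is divided at the children's generation into 3 shares of $1,176,000. Willa takes $1,176,000. The 2 shares of the deceased (Lena and Saskia) are combined into a pool of $2,352,000.
That pool ($2,352,000) is divided at the grandchildren's generation equally among Quinn, Ulric, Greta, Briar, Noor, Wiremu, and Adaeze: $336,000 each.

Wiremu receives $336,000.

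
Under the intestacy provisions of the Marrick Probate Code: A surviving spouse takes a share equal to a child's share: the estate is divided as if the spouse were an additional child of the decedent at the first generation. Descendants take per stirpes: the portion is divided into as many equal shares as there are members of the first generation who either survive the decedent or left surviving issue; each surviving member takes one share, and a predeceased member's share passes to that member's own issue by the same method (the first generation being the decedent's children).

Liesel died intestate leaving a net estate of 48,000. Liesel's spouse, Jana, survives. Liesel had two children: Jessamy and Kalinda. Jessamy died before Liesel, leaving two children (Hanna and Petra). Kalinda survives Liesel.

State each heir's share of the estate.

The spouse counts as an additional share at the children's level, so there are 3 primary shares of 16,000. Jana takes one such share (16,000).
The children's combined portion (32,000) is divided into 2 shares of 16,000: Kalinda takes 16,000; Jessamy's 16,000 share passes to Jessamy's issue.
Jessamy's share (16,000) is divided into 2 shares of 8,000: Hanna and Petra each take 8,000.

Jana: 16,000; Hanna: 8,000; Petra: 8,000; Kalinda: 16,000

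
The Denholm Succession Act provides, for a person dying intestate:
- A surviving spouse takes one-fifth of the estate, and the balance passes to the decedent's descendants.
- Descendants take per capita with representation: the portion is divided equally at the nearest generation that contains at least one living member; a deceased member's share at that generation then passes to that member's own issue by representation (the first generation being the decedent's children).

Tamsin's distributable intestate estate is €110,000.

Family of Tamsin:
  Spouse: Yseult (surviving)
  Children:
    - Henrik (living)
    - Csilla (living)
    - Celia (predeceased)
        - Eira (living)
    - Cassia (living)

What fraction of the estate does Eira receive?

Eira receives 1/5 of the estate.

Yseult takes one-fifth of €110,000 = €22,000. The remaining €88,000 passes to the descendants.
The descendants' portion (€88,000) is divided into 4 shares of €22,000: Henrik, Csilla, and Cassia each take €22,000; Celia's €22,000 share passes to Celia's issue.
Celia's share (€22,000) passes entirely to Eira.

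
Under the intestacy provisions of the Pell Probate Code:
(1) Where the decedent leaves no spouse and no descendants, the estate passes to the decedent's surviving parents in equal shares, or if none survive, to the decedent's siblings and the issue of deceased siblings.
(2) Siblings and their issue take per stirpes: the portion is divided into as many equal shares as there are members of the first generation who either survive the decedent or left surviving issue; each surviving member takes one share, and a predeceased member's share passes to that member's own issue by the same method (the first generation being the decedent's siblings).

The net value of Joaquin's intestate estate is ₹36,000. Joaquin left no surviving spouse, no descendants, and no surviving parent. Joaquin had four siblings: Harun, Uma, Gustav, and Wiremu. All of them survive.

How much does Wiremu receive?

Wiremu receives ₹9,000.

The entire ₹36,000 passes to the siblings and their issue.
That amount (₹36,000) is divided into 4 shares of ₹9,000: Harun, Uma, Gustav, and Wiremu each take ₹9,000.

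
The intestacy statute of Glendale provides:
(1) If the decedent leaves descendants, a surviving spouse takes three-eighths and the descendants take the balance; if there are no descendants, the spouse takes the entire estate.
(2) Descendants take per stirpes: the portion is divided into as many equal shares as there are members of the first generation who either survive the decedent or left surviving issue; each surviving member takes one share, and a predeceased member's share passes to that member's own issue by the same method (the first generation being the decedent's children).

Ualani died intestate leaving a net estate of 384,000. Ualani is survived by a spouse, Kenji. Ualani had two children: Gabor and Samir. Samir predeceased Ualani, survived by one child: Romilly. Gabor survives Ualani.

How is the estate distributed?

Kenji: 144,000; Gabor: 120,000; Romilly: 120,000

Kenji takes three-eighths of 384,000 = 144,000. The remaining 240,000 passes to the descendants.
The descendants' portion (240,000) is divided into 2 shares of 120,000: Gabor takes 120,000; Samir's 120,000 share passes to Samir's issue.
Samir's share (120,000) passes entirely to Romilly.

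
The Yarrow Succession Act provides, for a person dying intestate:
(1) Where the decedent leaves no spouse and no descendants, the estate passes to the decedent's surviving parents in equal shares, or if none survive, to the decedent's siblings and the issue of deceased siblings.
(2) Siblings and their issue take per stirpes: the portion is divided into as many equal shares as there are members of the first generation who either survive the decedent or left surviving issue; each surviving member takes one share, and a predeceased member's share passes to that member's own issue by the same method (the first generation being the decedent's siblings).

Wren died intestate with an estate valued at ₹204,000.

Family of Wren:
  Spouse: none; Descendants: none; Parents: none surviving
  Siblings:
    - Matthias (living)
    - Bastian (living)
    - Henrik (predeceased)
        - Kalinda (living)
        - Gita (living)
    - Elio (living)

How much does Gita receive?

The entire ₹204,000 passes to the siblings and their issue.
That amount (₹204,000) is divided into 4 shares of ₹51,000: Matthias, Bastian, and Elio each take ₹51,000; Henrik's ₹51,000 share passes to Henrik's issue.
Henrik's share (₹51,000) is divided into 2 shares of ₹25,500: Kalinda and Gita each take ₹25,500.

Gita receives ₹25,500.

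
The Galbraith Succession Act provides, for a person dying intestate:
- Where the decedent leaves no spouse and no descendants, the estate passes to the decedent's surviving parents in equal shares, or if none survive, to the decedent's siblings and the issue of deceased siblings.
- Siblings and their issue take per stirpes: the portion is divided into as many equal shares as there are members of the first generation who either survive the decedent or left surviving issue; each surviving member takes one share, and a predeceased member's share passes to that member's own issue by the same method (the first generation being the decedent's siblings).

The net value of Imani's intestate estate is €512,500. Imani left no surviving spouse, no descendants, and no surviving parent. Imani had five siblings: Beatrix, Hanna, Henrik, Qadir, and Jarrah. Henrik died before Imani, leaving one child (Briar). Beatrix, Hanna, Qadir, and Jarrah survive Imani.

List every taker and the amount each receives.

The entire €512,500 passes to the siblings and their issue.
That amount (€512,500) is divided into 5 shares of €102,500: Beatrix, Hanna, Qadir, and Jarrah each take €102,500; Henrik's €102,500 share passes to Henrik's issue.
Henrik's share (€102,500) passes entirely to Briar.

Beatrix: €102,500; Hanna: €102,500; Briar: €102,500; Qadir: €102,500; Jarrah: €102,500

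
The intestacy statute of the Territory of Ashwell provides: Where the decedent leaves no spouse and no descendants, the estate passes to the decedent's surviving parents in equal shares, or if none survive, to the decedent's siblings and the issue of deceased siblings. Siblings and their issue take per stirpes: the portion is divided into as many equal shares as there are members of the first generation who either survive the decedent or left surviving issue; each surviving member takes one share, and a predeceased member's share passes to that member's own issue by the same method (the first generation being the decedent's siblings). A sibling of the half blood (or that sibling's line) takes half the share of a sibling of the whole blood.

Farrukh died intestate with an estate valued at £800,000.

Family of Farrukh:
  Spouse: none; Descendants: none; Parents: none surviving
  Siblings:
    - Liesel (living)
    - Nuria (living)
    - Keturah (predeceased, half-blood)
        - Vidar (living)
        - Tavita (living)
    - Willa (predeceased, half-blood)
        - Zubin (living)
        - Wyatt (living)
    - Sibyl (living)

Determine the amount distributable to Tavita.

The entire £800,000 passes to the siblings and their issue.
Counting each half-blood sibling's line as half a unit, there are 4 units in £800,000, so one unit is £200,000. Whole-blood lines (Liesel, Nuria, and Sibyl) take £200,000 each; half-blood lines (Keturah and Willa) take £100,000 each.
Keturah's share (£100,000) is divided into 2 shares of £50,000: Vidar and Tavita each take £50,000.
Willa's share (£100,000) is divided into 2 shares of £50,000: Zubin and Wyatt each take £50,000.

Tavita receives £50,000.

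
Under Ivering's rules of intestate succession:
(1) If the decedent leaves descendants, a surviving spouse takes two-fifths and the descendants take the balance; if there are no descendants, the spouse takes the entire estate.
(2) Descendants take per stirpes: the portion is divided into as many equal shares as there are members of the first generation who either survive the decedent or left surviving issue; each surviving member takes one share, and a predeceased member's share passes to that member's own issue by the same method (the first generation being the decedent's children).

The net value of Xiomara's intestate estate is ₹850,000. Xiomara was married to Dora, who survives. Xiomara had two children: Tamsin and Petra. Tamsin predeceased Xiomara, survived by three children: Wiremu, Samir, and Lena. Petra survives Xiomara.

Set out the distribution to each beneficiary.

Dora: ₹340,000; Wiremu: ₹85,000; Samir: ₹85,000; Lena: ₹85,000; Petra: ₹255,000

Dora takes two-fifths of ₹850,000 = ₹340,000. The remaining ₹510,000 passes to the descendants.
The descendants' portion (₹510,000) is divided into 2 shares of ₹255,000: Petra takes ₹255,000; Tamsin's ₹255,000 share passes to Tamsin's issue.
Tamsin's share (₹255,000) is divided into 3 shares of ₹85,000: Wiremu, Samir, and Lena each take ₹85,000.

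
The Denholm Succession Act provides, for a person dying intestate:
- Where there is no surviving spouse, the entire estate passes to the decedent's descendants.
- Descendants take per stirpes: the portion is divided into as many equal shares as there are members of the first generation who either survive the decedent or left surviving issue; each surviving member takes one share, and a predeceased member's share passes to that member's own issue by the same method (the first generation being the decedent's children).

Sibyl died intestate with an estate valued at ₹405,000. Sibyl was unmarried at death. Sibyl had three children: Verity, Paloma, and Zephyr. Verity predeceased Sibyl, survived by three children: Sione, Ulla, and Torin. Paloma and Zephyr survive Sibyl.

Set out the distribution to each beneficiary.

Sione: ₹45,000; Ulla: ₹45,000; Torin: ₹45,000; Paloma: ₹135,000; Zephyr: ₹135,000

The entire ₹405,000 passes to the descendants.
That amount (₹405,000) is divided into 3 shares of ₹135,000: Paloma and Zephyr each take ₹135,000; Verity's ₹135,000 share passes to Verity's issue.
Verity's share (₹135,000) is divided into 3 shares of ₹45,000: Sione, Ulla, and Torin each take ₹45,000.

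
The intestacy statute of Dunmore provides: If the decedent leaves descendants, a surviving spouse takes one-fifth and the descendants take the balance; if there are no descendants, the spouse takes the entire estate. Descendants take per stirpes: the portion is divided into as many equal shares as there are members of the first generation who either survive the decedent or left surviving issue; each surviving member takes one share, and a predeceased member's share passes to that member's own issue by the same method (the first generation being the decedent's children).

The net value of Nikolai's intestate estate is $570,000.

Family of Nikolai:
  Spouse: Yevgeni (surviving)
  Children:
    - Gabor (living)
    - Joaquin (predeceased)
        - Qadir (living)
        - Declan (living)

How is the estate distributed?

Yevgeni takes one-fifth of $570,000 = $114,000. The remaining $456,000 passes to the descendants.
The descendants' portion ($456,000) is divided into 2 shares of $228,000: Gabor takes $228,000; Joaquin's $228,000 share passes to Joaquin's issue.
Joaquin's share ($228,000) is divided into 2 shares of $114,000: Qadir and Declan each take $114,000.

Yevgeni: $114,000; Gabor: $228,000; Qadir: $114,000; Declan: $114,000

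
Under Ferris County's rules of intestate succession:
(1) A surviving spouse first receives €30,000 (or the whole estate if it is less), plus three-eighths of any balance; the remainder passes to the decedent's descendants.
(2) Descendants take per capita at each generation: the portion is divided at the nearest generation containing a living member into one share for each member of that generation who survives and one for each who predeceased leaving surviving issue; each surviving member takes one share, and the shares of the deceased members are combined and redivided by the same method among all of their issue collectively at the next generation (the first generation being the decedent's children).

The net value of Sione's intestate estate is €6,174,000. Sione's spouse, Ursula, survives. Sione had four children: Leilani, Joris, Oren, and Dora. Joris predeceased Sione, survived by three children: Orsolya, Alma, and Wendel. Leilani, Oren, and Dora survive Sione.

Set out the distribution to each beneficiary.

Ursula first takes €30,000, leaving a balance of €6,144,000. Ursula then takes three-eighths of the balance (€2,304,000), for a total of €2,334,000. The remaining €3,840,000 passes to the descendants.
The descendants' portion (€3,840,000) is divided at the children's generation into 4 shares of €960,000. Leilani, Oren, and Dora each take €960,000. The remaining share for the deceased Joris (€960,000) is carried to the next generation.
That pool (€960,000) is divided at the grandchildren's generation equally among Orsolya, Alma, and Wendel: €320,000 each.

Ursula: €2,334,000; Leilani: €960,000; Orsolya: €320,000; Alma: €320,000; Wendel: €320,000; Oren: €960,000; Dora: €960,000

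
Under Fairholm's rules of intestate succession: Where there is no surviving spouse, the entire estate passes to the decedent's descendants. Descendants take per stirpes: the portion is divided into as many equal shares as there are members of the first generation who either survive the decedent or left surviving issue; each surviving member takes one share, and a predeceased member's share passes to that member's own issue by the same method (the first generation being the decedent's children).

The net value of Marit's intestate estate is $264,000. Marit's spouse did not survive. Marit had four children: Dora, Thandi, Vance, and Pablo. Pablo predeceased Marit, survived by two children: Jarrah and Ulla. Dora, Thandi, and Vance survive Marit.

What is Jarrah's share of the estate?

Jarrah receives $33,000.

The entire $264,000 passes to the descendants.
That amount ($264,000) is divided into 4 shares of $66,000: Dora, Thandi, and Vance each take $66,000; Pablo's $66,000 share passes to Pablo's issue.
Pablo's share ($66,000) is divided into 2 shares of $33,000: Jarrah and Ulla each take $33,000.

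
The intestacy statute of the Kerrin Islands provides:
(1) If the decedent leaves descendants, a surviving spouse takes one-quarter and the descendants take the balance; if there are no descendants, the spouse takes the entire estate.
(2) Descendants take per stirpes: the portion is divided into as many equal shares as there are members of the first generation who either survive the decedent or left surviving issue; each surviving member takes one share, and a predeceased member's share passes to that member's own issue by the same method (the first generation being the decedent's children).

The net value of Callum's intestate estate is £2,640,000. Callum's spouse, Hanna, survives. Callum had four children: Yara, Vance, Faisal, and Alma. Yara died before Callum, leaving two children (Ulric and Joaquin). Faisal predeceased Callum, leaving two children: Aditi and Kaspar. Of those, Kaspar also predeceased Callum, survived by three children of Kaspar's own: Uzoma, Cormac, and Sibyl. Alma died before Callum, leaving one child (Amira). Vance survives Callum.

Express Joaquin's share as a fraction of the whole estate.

Joaquin receives 3/32 of the estate.

Hanna takes one-quarter of £2,640,000 = £660,000. The remaining £1,980,000 passes to the descendants.
The descendants' portion (£1,980,000) is divided into 4 shares of £495,000: Vance takes £495,000; Yara's £495,000 share passes to Yara's issue; Faisal's £495,000 share passes to Faisal's issue; Alma's £495,000 share passes to Alma's issue.
Yara's share (£495,000) is divided into 2 shares of £247,500: Ulric and Joaquin each take £247,500.
Faisal's share (£495,000) is divided into 2 shares of £247,500: Aditi takes £247,500; Kaspar's £247,500 share passes to Kaspar's issue.
Kaspar's share (£247,500) is divided into 3 shares of £82,500: Uzoma, Cormac, and Sibyl each take £82,500.
Alma's share (£495,000) passes entirely to Amira.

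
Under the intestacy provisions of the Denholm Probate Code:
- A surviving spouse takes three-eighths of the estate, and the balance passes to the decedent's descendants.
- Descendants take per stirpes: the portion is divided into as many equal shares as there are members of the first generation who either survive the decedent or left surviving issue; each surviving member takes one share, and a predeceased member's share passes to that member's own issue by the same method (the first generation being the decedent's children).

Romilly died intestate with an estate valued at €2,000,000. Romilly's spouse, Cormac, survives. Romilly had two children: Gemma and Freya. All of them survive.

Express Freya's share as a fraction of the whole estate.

Freya receives 5/16 of the estate.

Cormac takes three-eighths of €2,000,000 = €750,000. The remaining €1,250,000 passes to the descendants.
The descendants' portion (€1,250,000) is divided into 2 shares of €625,000: Gemma and Freya each take €625,000.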